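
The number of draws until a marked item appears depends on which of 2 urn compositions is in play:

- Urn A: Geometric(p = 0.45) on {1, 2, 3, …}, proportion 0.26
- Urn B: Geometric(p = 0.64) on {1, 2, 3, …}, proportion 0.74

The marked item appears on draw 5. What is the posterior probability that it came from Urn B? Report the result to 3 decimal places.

The responsibility of component k is π_k f_k(x) divided by Σ_j π_j f_j(x).
Evaluate each component's likelihood at the observed value:
  p_A = 0.0411778
  p_B = 0.0107495
Prior × likelihood for each component:
  π_A·p_A = 0.26 × 0.0411778 = 0.0107062
  π_B·p_B = 0.74 × 0.0107495 = 0.00795466
Denominator: 0.0107062 + 0.00795466 = 0.0186609
P(Urn B | data) ≈ 0.426

0.426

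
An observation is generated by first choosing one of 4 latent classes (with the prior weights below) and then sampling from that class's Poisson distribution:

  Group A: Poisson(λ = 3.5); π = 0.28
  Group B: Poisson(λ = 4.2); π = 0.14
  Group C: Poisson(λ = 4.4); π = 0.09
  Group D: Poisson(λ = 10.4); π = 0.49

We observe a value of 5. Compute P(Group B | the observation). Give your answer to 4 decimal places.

0.2536

Posterior ∝ prior × likelihood, so P(k | x) ∝ π_k f_k(x); normalise over all components.
Poisson probabilities:
  L_A = e^(−3.5)·3.5^5/5! = 0.132169
  L_B = e^(−4.2)·4.2^5/5! = 0.163316
  L_C = e^(−4.4)·4.4^5/5! = 0.168728
  L_D = e^(−10.4)·10.4^5/5! = 0.0308548
Unnormalised posteriors:
  π_A·L_A = 0.28 × 0.132169 = 0.0370072
  π_B·L_B = 0.14 × 0.163316 = 0.0228642
  π_C·L_C = 0.09 × 0.168728 = 0.0151855
  π_D·L_D = 0.49 × 0.0308548 = 0.0151189
Sum: 0.0370072 + 0.0228642 + 0.0151855 + 0.0151189 = 0.0901758
So the posterior for Group B is 0.0228642 / 0.0901758 ≈ 0.2536.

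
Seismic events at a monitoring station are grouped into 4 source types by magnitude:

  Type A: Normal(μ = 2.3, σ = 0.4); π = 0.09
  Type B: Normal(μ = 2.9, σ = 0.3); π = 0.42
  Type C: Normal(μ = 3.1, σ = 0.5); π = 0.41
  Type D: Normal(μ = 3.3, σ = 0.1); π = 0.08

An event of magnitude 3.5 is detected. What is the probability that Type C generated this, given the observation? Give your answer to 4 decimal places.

The responsibility of component k is w_k f_k(x) divided by Σ_j w_j f_j(x).
Normal densities:
  p_A = (1/(0.4·√(2π)))·exp(−(3.5−2.3)²/(2·0.4²)) = 0.997356·exp(-4.50000) = 0.0110796
  p_B = (1/(0.3·√(2π)))·exp(−(3.5−2.9)²/(2·0.3²)) = 1.329808·exp(-2.00000) = 0.17997
  p_C = (1/(0.5·√(2π)))·exp(−(3.5−3.1)²/(2·0.5²)) = 0.797885·exp(-0.32000) = 0.579383
  p_D = (1/(0.1·√(2π)))·exp(−(3.5−3.3)²/(2·0.1²)) = 3.989423·exp(-2.00000) = 0.53991
Unnormalised posteriors:
  w_A·p_A = 0.09 × 0.0110796 = 0.000997166
  w_B·p_B = 0.42 × 0.17997 = 0.0755874
  w_C·p_C = 0.41 × 0.579383 = 0.237547
  w_D·p_D = 0.08 × 0.53991 = 0.0431928
Denominator: 0.000997166 + 0.0755874 + 0.237547 + 0.0431928 = 0.357324
So the posterior for Type C is 0.237547 / 0.357324 ≈ 0.6648.

0.6648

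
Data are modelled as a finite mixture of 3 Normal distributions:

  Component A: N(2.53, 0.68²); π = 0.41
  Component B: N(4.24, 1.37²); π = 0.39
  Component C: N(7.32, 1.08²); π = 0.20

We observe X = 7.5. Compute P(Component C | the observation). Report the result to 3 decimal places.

0.916

The responsibility of component k is P(Z=k) f_k(x) divided by Σ_j P(Z=j) f_j(x).
Component likelihoods at x = 7.5:
  p_A = (1/(0.68·√(2π)))·exp(−(7.5−2.53)²/(2·0.68²)) = 0.586680·exp(-26.70945) = 1.47446e-12
  p_B = (1/(1.37·√(2π)))·exp(−(7.5−4.24)²/(2·1.37²)) = 0.291199·exp(-2.83116) = 0.0171646
  p_C = (1/(1.08·√(2π)))·exp(−(7.5−7.32)²/(2·1.08²)) = 0.369391·exp(-0.01389) = 0.364296
Unnormalised posteriors:
  P(Z=A)·p_A = 0.41 × 1.47446e-12 = 6.0453e-13
  P(Z=B)·p_B = 0.39 × 0.0171646 = 0.00669419
  P(Z=C)·p_C = 0.20 × 0.364296 = 0.0728592
Denominator: 6.0453e-13 + 0.00669419 + 0.0728592 = 0.0795534
P(Component C | x) ≈ 0.916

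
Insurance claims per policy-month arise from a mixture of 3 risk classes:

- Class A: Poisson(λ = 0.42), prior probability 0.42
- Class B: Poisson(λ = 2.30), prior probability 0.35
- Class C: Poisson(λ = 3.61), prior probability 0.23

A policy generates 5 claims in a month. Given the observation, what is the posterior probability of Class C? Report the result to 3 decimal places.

Posterior ∝ prior × likelihood, so P(k | x) ∝ P(Z=k) f_k(x); normalise over all components.
Component likelihoods at x = 5 claims:
  p_A = e^(−0.42)·0.42^5/5! = 7.15585e-05
  p_B = e^(−2.30)·2.30^5/5! = 0.053775
  p_C = e^(−3.61)·3.61^5/5! = 0.138214
Multiply by the mixture weights:
  P(Z=A)·p_A = 0.42 × 7.15585e-05 = 3.00546e-05
  P(Z=B)·p_B = 0.35 × 0.053775 = 0.0188213
  P(Z=C)·p_C = 0.23 × 0.138214 = 0.0317892
Marginal: 3.00546e-05 + 0.0188213 + 0.0317892 = 0.0506405
So the posterior for Class C is 0.0317892 / 0.0506405 ≈ 0.628.

0.628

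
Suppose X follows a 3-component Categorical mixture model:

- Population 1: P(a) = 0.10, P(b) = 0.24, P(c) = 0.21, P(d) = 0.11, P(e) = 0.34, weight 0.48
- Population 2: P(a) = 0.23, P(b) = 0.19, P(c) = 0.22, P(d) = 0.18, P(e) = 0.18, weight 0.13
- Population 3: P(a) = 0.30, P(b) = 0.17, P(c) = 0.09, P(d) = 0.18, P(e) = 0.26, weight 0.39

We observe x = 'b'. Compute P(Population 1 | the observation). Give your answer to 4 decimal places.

0.5587

The responsibility of component k is w_k f_k(x) divided by Σ_j w_j f_j(x).
Evaluate each component's likelihood at the observed value:
  L_1 = P(b | comp) = 0.24
  L_2 = P(b | comp) = 0.19
  L_3 = P(b | comp) = 0.17
Weight by the priors:
  w_1·L_1 = 0.48 × 0.24 = 0.1152
  w_2·L_2 = 0.13 × 0.19 = 0.0247
  w_3·L_3 = 0.39 × 0.17 = 0.0663
Evidence: 0.1152 + 0.0247 + 0.0663 = 0.2062
Responsibility of Population 1: 0.1152 / 0.2062 ≈ 0.5587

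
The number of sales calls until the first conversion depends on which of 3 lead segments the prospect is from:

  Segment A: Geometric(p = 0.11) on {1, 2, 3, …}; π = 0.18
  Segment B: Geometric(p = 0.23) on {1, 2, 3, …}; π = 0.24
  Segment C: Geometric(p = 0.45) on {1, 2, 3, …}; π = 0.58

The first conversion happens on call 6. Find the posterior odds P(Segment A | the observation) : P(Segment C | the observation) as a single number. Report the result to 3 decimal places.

Posterior odds = (w_i f_i(x)) / (w_j f_j(x)); the normalising sum cancels.
Component likelihoods at x = 6:
  f_A = 0.11·(1−0.11)^5 = 0.11·0.558406 = 0.0614247
  f_B = 0.23·(1−0.23)^5 = 0.23·0.270678 = 0.062256
  f_C = 0.45·(1−0.45)^5 = 0.45·0.0503284 = 0.0226478
Posterior odds = (w_A·f_A) / (w_C·f_C) = (0.18·0.0614247) / (0.58·0.0226478) = 0.0110564 / 0.0131357 ≈ 0.842

0.842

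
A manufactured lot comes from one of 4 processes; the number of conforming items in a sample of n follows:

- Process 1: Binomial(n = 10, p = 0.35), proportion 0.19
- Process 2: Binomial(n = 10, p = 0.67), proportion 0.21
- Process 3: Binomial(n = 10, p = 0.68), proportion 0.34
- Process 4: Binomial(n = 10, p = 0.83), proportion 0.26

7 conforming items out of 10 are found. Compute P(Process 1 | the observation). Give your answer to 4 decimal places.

P(component k | x) = π_k·f_k(x) / marginal(x), where marginal(x) = Σ_j π_j·f_j(x).
Component likelihoods at x = 7 conforming items out of 10:
  f_1 = 0.021203
  f_2 = 0.261365
  f_3 = 0.264359
  f_4 = 0.159983
Prior × likelihood for each component:
  π_1·f_1 = 0.19 × 0.021203 = 0.00402857
  π_2·f_2 = 0.21 × 0.261365 = 0.0548866
  π_3·f_3 = 0.34 × 0.264359 = 0.089882
  π_4·f_4 = 0.26 × 0.159983 = 0.0415957
Normaliser: 0.00402857 + 0.0548866 + 0.089882 + 0.0415957 = 0.190393
So the posterior for Process 1 is 0.00402857 / 0.190393 ≈ 0.0212.

0.0212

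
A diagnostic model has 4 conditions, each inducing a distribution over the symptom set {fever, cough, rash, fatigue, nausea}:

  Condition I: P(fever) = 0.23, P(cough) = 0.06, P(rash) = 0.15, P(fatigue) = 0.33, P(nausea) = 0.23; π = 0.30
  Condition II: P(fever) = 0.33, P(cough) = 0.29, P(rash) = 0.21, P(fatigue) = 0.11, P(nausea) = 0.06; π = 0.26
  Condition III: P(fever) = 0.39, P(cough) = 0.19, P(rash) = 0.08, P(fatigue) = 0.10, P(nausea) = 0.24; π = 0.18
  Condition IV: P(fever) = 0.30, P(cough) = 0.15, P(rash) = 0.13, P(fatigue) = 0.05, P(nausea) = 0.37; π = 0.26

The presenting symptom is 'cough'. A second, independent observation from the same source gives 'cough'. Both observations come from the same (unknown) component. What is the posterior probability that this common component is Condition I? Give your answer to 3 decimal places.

0.031

P(component k | x) = w_k·f_k(x) / marginal(x), where marginal(x) = Σ_j w_j·f_j(x).
Since both observations come from the same component, the likelihood for component k is f_k(x₁)·f_k(x₂).
  f_I = [P(cough | comp) = 0.06] × [0.06] = 0.0036
  f_II = [P(cough | comp) = 0.29] × [0.29] = 0.0841
  f_III = [P(cough | comp) = 0.19] × [0.19] = 0.0361
  f_IV = [P(cough | comp) = 0.15] × [0.15] = 0.0225
Multiply by the mixture weights:
  w_I·f_I = 0.30 × 0.0036 = 0.00108
  w_II·f_II = 0.26 × 0.0841 = 0.021866
  w_III·f_III = 0.18 × 0.0361 = 0.006498
  w_IV·f_IV = 0.26 × 0.0225 = 0.00585
Denominator: 0.00108 + 0.021866 + 0.006498 + 0.00585 = 0.035294
So the posterior for Condition I is 0.00108 / 0.035294 ≈ 0.031.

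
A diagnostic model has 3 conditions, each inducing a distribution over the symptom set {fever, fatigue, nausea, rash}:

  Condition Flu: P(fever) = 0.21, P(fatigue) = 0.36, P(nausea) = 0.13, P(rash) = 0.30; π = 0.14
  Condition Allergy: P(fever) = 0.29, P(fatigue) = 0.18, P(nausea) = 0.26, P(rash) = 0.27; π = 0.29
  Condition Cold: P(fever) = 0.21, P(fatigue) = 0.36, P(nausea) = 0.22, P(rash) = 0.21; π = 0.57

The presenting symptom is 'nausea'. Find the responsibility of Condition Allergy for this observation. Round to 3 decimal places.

Apply Bayes' rule: the posterior for each component is proportional to its prior times its likelihood at x.
Evaluate each component's likelihood at the observed value:
  L_Flu = P(nausea | comp) = 0.13
  L_Allergy = P(nausea | comp) = 0.26
  L_Cold = P(nausea | comp) = 0.22
Unnormalised posteriors:
  π_Flu·L_Flu = 0.14 × 0.13 = 0.0182
  π_Allergy·L_Allergy = 0.29 × 0.26 = 0.0754
  π_Cold·L_Cold = 0.57 × 0.22 = 0.1254
Sum: 0.0182 + 0.0754 + 0.1254 = 0.219
So the posterior for Condition Allergy is 0.0754 / 0.219 ≈ 0.344.

0.344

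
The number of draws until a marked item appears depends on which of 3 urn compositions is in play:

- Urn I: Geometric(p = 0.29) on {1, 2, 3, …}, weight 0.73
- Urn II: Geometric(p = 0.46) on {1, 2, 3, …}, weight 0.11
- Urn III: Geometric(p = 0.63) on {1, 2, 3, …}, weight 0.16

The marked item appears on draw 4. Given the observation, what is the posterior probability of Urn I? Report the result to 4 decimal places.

P(component k | x) = w_k·f_k(x) / marginal(x), where marginal(x) = Σ_j w_j·f_j(x).
Evaluate each component's likelihood at the observed value:
  f_I = 0.29·(1−0.29)^3 = 0.29·0.357911 = 0.103794
  f_II = 0.46·(1−0.46)^3 = 0.46·0.157464 = 0.0724334
  f_III = 0.63·(1−0.63)^3 = 0.63·0.050653 = 0.0319114
Prior × likelihood for each component:
  w_I·f_I = 0.73 × 0.103794 = 0.0757698
  w_II·f_II = 0.11 × 0.0724334 = 0.00796768
  w_III·f_III = 0.16 × 0.0319114 = 0.00510582
Normaliser: 0.0757698 + 0.00796768 + 0.00510582 = 0.0888433
Responsibility of Urn I: 0.0757698 / 0.0888433 ≈ 0.8528

0.8528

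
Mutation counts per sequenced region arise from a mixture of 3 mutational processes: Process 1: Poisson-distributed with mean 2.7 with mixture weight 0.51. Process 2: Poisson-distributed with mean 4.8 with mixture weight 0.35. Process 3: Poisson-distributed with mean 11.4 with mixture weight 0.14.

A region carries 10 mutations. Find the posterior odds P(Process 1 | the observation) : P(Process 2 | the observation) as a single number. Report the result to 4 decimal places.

Since P(k|x) ∝ π_k f_k(x), the posterior odds are π_i f_i(x) / (π_j f_j(x)).
Component likelihoods at x = 10 mutations:
  L_1 = 0.000381311
  L_2 = 0.0147243
  L_3 = 0.114374
Odds = (0.51/0.35) × (0.000381311/0.0147243) = 1.45714 × 0.0258967 ≈ 0.0377

0.0377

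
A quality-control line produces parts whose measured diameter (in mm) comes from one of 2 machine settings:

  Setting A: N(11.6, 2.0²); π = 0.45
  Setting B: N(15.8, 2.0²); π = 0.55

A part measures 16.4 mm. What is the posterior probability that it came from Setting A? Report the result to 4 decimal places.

0.0458

By Bayes' theorem, P(k | x) = π_k f_k(x) / Σ_j π_j f_j(x).
Evaluate each component's likelihood at the observed value:
  L_A = 0.0111973
  L_B = 0.190694
Weight by the priors:
  π_A·L_A = 0.45 × 0.0111973 = 0.00503877
  π_B·L_B = 0.55 × 0.190694 = 0.104882
Normaliser: 0.00503877 + 0.104882 = 0.10992
P(Setting A | 16.4 mm) ≈ 0.0458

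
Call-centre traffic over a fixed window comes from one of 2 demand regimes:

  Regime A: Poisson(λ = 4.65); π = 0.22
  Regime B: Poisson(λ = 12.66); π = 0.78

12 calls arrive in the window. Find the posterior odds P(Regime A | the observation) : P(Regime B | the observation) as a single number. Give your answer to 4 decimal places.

0.0051

Posterior odds = (w_i f_i(x)) / (w_j f_j(x)); the normalising sum cancels.
Evaluate each component's likelihood at the observed value:
  f_A = 0.00204
  f_B = 0.112383
0.000448799 / 0.0876585 ≈ 0.0051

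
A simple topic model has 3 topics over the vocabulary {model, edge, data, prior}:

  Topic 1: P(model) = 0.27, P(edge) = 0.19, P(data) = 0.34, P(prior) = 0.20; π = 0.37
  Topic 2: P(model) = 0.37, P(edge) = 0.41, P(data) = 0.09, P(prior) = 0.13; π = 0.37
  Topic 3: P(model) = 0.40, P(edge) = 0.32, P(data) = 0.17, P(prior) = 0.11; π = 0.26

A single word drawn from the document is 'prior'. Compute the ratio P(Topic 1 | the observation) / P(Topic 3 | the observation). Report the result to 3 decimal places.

2.587

Only the two components matter; the odds are (w_i f_i(x)) / (w_j f_j(x)).
Evaluate each component's likelihood at the observed value:
  L_1 = P(prior | comp) = 0.20
  L_2 = P(prior | comp) = 0.13
  L_3 = P(prior | comp) = 0.11
Posterior odds = (w_1·L_1) / (w_3·L_3) = (0.37·0.2) / (0.26·0.11) = 0.074 / 0.0286 ≈ 2.587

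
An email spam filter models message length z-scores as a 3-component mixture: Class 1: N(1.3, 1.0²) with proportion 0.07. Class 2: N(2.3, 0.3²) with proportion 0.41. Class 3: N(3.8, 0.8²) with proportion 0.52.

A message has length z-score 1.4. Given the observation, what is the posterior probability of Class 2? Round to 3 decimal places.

By Bayes' theorem, P(k | x) = w_k f_k(x) / Σ_j w_j f_j(x).
Evaluate each component's likelihood at the observed value:
  L_1 = 0.396953
  L_2 = 0.0147728
  L_3 = 0.00553981
Multiply by the mixture weights:
  w_1·L_1 = 0.07 × 0.396953 = 0.0277867
  w_2·L_2 = 0.41 × 0.0147728 = 0.00605686
  w_3·L_3 = 0.52 × 0.00553981 = 0.0028807
Marginal: 0.0277867 + 0.00605686 + 0.0028807 = 0.0367242
P(Class 2 | 1.4) ≈ 0.165

0.165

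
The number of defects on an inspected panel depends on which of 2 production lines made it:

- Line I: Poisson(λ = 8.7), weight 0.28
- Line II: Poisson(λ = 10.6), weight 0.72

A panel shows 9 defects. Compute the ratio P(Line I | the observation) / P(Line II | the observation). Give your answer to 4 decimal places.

0.4394

Since P(k|x) ∝ w_k f_k(x), the posterior odds are w_i f_i(x) / (w_j f_j(x)).
Poisson probabilities:
  f_I = e^(−8.7)·8.7^9/9! = 0.131084
  f_II = e^(−10.6)·10.6^9/9! = 0.116003
0.0367034 / 0.083522 ≈ 0.4394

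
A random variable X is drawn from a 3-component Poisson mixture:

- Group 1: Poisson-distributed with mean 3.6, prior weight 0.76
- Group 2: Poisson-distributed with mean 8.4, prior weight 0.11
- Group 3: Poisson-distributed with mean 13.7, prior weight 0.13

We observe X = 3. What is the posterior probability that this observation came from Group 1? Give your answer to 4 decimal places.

0.9847

The responsibility of component k is P(Z=k) f_k(x) divided by Σ_j P(Z=j) f_j(x).
Poisson probabilities:
  L_1 = 0.212469
  L_2 = 0.0222133
  L_3 = 0.000481034
Prior × likelihood for each component:
  P(Z=1)·L_1 = 0.76 × 0.212469 = 0.161477
  P(Z=2)·L_2 = 0.11 × 0.0222133 = 0.00244346
  P(Z=3)·L_3 = 0.13 × 0.000481034 = 6.25345e-05
Marginal: 0.161477 + 0.00244346 + 6.25345e-05 = 0.163983
So the posterior for Group 1 is 0.161477 / 0.163983 ≈ 0.9847.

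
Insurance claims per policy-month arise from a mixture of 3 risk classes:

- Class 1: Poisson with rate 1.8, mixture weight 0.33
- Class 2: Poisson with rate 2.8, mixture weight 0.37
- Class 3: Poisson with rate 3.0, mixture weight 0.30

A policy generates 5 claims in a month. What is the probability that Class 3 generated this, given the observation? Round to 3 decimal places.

0.425

By Bayes' theorem, P(k | x) = π_k f_k(x) / Σ_j π_j f_j(x).
Evaluate each component's likelihood at the observed value:
  p_1 = e^(−1.8)·1.8^5/5! = 0.0260286
  p_2 = e^(−2.8)·2.8^5/5! = 0.0872136
  p_3 = e^(−3.0)·3.0^5/5! = 0.100819
Multiply by the mixture weights:
  π_1·p_1 = 0.33 × 0.0260286 = 0.00858945
  π_2·p_2 = 0.37 × 0.0872136 = 0.032269
  π_3·p_3 = 0.30 × 0.100819 = 0.0302456
Evidence: 0.00858945 + 0.032269 + 0.0302456 = 0.0711041
P(Class 3 | 5 claims) = 0.0302456 / 0.0711041 ≈ 0.425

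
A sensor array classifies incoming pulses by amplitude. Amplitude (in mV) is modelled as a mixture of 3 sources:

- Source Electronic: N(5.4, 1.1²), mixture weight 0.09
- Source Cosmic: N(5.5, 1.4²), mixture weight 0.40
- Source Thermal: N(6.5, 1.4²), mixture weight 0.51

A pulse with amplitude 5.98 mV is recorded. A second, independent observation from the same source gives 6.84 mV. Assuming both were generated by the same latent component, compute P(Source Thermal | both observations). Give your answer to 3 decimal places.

0.612

The responsibility of component k is π_k f_k(x) divided by Σ_j π_j f_j(x).
Since both observations come from the same component, the likelihood for component k is f_k(x₁)·f_k(x₂).
  L_Electronic = [0.315607] × [0.153953] = 0.0485887
  L_Cosmic = [0.268693] × [0.180239] = 0.0484289
  L_Thermal = [0.265965] × [0.276678] = 0.0735867
Multiply by the mixture weights:
  π_Electronic·L_Electronic = 0.09 × 0.0485887 = 0.00437298
  π_Cosmic·L_Cosmic = 0.40 × 0.0484289 = 0.0193716
  π_Thermal·L_Thermal = 0.51 × 0.0735867 = 0.0375292
Sum: 0.00437298 + 0.0193716 + 0.0375292 = 0.0612738
P(Source Thermal | x₁,x₂) = 0.0375292 / 0.0612738 ≈ 0.612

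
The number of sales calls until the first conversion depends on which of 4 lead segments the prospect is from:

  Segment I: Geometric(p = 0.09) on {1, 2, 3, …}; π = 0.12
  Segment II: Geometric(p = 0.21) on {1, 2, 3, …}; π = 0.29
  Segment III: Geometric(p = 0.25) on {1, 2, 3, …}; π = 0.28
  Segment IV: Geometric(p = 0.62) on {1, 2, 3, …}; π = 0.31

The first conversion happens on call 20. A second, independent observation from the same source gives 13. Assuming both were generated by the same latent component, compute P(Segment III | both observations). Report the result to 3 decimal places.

By Bayes' theorem, P(k | x) = π_k f_k(x) / Σ_j π_j f_j(x).
Since both observations come from the same component, the likelihood for component k is f_k(x₁)·f_k(x₂).
  p_I = [0.09·(1−0.09)^19 = 0.09·0.166643 = 0.0149978] × [0.0290228] = 0.000435279
  p_II = [0.21·(1−0.21)^19 = 0.21·0.0113479 = 0.00238305] × [0.0124092] = 2.95718e-05
  p_III = [0.25·(1−0.25)^19 = 0.25·0.00422828 = 0.00105707] × [0.00791909] = 8.37104e-06
  p_IV = [0.62·(1−0.62)^19 = 0.62·1.03726e-08 = 6.43102e-09] × [5.62076e-06] = 3.61472e-14
Weight by the priors:
  π_I·p_I = 0.12 × 0.000435279 = 5.22335e-05
  π_II·p_II = 0.29 × 2.95718e-05 = 8.57584e-06
  π_III·p_III = 0.28 × 8.37104e-06 = 2.34389e-06
  π_IV·p_IV = 0.31 × 3.61472e-14 = 1.12056e-14
Evidence: 5.22335e-05 + 8.57584e-06 + 2.34389e-06 + 1.12056e-14 = 6.31533e-05
So the posterior for Segment III is 2.34389e-06 / 6.31533e-05 ≈ 0.037.

0.037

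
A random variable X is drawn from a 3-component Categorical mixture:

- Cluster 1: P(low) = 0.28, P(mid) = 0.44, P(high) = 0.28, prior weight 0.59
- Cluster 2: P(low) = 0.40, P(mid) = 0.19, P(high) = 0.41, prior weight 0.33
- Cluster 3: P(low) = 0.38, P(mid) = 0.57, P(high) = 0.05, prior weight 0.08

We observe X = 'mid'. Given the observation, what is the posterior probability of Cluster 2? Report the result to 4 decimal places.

P(component k | x) = P(Z=k)·f_k(x) / marginal(x), where marginal(x) = Σ_j P(Z=j)·f_j(x).
Component likelihoods at x = 'mid':
  p_1 = P(mid | comp) = 0.44
  p_2 = P(mid | comp) = 0.19
  p_3 = P(mid | comp) = 0.57
Multiply by the mixture weights:
  P(Z=1)·p_1 = 0.59 × 0.44 = 0.2596
  P(Z=2)·p_2 = 0.33 × 0.19 = 0.0627
  P(Z=3)·p_3 = 0.08 × 0.57 = 0.0456
Denominator: 0.2596 + 0.0627 + 0.0456 = 0.3679
Responsibility of Cluster 2: 0.0627 / 0.3679 ≈ 0.1704

0.1704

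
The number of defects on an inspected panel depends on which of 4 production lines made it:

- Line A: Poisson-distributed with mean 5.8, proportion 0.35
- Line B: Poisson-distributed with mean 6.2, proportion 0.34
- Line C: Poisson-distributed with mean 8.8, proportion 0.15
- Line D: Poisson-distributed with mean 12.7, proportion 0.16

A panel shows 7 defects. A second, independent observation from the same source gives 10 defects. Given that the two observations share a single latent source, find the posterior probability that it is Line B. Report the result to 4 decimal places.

Posterior ∝ prior × likelihood, so P(k | x) ∝ w_k f_k(x); normalise over all components.
Since both observations come from the same component, the likelihood for component k is f_k(x₁)·f_k(x₂).
  f_A = [e^(−5.8)·5.8^7/7! = 0.132635] × [0.0359426] = 0.00476723
  f_B = [e^(−6.2)·6.2^7/7! = 0.141803] × [0.0469384] = 0.006656
  f_C = [e^(−8.8)·8.8^7/7! = 0.122224] × [0.115684] = 0.0141393
  f_D = [e^(−12.7)·12.7^7/7! = 0.0322593] × [0.0917771] = 0.00296067
Unnormalised posteriors:
  w_A·f_A = 0.35 × 0.00476723 = 0.00166853
  w_B·f_B = 0.34 × 0.006656 = 0.00226304
  w_C·f_C = 0.15 × 0.0141393 = 0.0021209
  w_D·f_D = 0.16 × 0.00296067 = 0.000473707
Evidence: 0.00166853 + 0.00226304 + 0.0021209 + 0.000473707 = 0.00652618
P(Line B | x) = 0.00226304 / 0.00652618 ≈ 0.3468

0.3468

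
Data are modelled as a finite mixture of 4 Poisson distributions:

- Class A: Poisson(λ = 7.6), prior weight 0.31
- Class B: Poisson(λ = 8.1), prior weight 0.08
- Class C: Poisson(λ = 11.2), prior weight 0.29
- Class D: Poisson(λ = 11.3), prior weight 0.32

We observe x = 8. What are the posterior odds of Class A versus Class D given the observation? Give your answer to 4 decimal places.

1.6405

Posterior odds = (P(Z=i) f_i(x)) / (P(Z=j) f_j(x)); the normalising sum cancels.
Evaluate each component's likelihood at the observed value:
  L_A = e^(−7.6)·7.6^8/8! = 0.13815
  L_B = e^(−8.1)·8.1^8/8! = 0.1395
  L_C = e^(−11.2)·11.2^8/8! = 0.0839703
  L_D = e^(−11.3)·11.3^8/8! = 0.0815792
0.0428264 / 0.0261053 ≈ 1.6405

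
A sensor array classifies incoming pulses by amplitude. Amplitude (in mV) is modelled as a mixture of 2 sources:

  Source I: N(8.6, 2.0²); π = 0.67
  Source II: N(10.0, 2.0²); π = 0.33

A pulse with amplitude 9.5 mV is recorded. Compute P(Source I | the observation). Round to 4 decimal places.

0.6543

Apply Bayes' rule: the posterior for each component is proportional to its prior times its likelihood at x.
Component likelihoods at x = 9.5 mV:
  p_I = 0.180263
  p_II = 0.193334
Weight by the priors:
  π_I·p_I = 0.67 × 0.180263 = 0.120777
  π_II·p_II = 0.33 × 0.193334 = 0.0638002
Denominator: 0.120777 + 0.0638002 = 0.184577
So the posterior for Source I is 0.120777 / 0.184577 ≈ 0.6543.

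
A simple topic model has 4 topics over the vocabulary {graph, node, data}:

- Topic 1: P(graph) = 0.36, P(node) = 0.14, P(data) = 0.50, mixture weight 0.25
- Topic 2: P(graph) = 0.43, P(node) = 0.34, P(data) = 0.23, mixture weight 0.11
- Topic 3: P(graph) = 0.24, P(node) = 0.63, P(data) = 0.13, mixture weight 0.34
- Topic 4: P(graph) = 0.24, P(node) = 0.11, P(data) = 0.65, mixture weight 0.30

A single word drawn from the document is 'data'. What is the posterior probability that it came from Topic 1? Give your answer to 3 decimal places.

The responsibility of component k is P(Z=k) f_k(x) divided by Σ_j P(Z=j) f_j(x).
Evaluate each component's likelihood at the observed value:
  f_1 = 0.5
  f_2 = 0.23
  f_3 = 0.13
  f_4 = 0.65
Multiply by the mixture weights:
  P(Z=1)·f_1 = 0.25 × 0.5 = 0.125
  P(Z=2)·f_2 = 0.11 × 0.23 = 0.0253
  P(Z=3)·f_3 = 0.34 × 0.13 = 0.0442
  P(Z=4)·f_4 = 0.30 × 0.65 = 0.195
Evidence: 0.125 + 0.0253 + 0.0442 + 0.195 = 0.3895
P(Topic 1 | the observation) ≈ 0.321

0.321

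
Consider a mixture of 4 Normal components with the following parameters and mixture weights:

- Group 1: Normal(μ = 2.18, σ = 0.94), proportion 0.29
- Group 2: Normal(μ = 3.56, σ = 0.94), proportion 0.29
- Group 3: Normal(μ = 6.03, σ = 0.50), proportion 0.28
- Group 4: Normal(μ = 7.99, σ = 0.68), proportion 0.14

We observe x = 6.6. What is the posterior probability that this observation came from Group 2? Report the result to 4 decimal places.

P(component k | x) = w_k·f_k(x) / marginal(x), where marginal(x) = Σ_j w_j·f_j(x).
Evaluate each component's likelihood at the observed value:
  L_1 = 6.70897e-06
  L_2 = 0.00227317
  L_3 = 0.416616
  L_4 = 0.0726222
Prior × likelihood for each component:
  w_1·L_1 = 0.29 × 6.70897e-06 = 1.9456e-06
  w_2·L_2 = 0.29 × 0.00227317 = 0.00065922
  w_3·L_3 = 0.28 × 0.416616 = 0.116652
  w_4·L_4 = 0.14 × 0.0726222 = 0.0101671
Marginal: 1.9456e-06 + 0.00065922 + 0.116652 + 0.0101671 = 0.127481
So the posterior for Group 2 is 0.00065922 / 0.127481 ≈ 0.0052.

0.0052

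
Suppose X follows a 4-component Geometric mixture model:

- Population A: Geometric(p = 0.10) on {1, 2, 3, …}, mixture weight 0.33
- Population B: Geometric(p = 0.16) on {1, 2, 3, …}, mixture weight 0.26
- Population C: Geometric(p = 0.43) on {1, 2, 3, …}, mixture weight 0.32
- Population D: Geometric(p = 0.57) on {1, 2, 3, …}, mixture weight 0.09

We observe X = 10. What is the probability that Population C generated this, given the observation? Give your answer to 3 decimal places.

P(component k | x) = P(Z=k)·f_k(x) / marginal(x), where marginal(x) = Σ_j P(Z=j)·f_j(x).
Evaluate each component's likelihood at the observed value:
  L_A = 0.038742
  L_B = 0.0333145
  L_C = 0.00273113
  L_D = 0.000286478
Multiply by the mixture weights:
  P(Z=A)·L_A = 0.33 × 0.038742 = 0.0127849
  P(Z=B)·L_B = 0.26 × 0.0333145 = 0.00866178
  P(Z=C)·L_C = 0.32 × 0.00273113 = 0.000873961
  P(Z=D)·L_D = 0.09 × 0.000286478 = 2.5783e-05
Denominator: 0.0127849 + 0.00866178 + 0.000873961 + 2.5783e-05 = 0.0223464
P(Population C | x) = 0.000873961 / 0.0223464 ≈ 0.039

0.039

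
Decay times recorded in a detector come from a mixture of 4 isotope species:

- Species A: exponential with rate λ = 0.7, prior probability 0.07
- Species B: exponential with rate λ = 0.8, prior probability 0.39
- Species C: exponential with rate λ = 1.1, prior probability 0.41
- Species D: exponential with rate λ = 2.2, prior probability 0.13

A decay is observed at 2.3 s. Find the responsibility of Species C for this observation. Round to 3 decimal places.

0.370

Apply Bayes' rule: the posterior for each component is proportional to its prior times its likelihood at x.
Exponential densities:
  p_A = 0.139921
  p_B = 0.127054
  p_C = 0.0876249
  p_D = 0.0139602
Unnormalised posteriors:
  π_A·p_A = 0.07 × 0.139921 = 0.00979449
  π_B·p_B = 0.39 × 0.127054 = 0.049551
  π_C·p_C = 0.41 × 0.0876249 = 0.0359262
  π_D·p_D = 0.13 × 0.0139602 = 0.00181483
Denominator: 0.00979449 + 0.049551 + 0.0359262 + 0.00181483 = 0.0970866
Responsibility of Species C: 0.0359262 / 0.0970866 ≈ 0.370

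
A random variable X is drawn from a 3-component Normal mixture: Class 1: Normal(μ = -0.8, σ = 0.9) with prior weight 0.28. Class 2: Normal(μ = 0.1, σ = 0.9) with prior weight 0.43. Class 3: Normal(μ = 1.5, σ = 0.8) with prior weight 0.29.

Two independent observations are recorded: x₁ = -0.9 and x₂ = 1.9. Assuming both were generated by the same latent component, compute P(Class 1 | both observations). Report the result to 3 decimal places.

Posterior ∝ prior × likelihood, so P(k | x) ∝ w_k f_k(x); normalise over all components.
Since both observations come from the same component, the likelihood for component k is f_k(x₁)·f_k(x₂).
  p_1 = [0.440541] × [0.00492428] = 0.00216935
  p_2 = [0.239103] × [0.05999] = 0.0143438
  p_3 = [0.00553981] × [0.440082] = 0.00243797
Multiply by the mixture weights:
  w_1·p_1 = 0.28 × 0.00216935 = 0.000607417
  w_2·p_2 = 0.43 × 0.0143438 = 0.00616782
  w_3·p_3 = 0.29 × 0.00243797 = 0.000707011
Marginal: 0.000607417 + 0.00616782 + 0.000707011 = 0.00748225
P(Class 1 | x₁, x₂) = 0.000607417 / 0.00748225 ≈ 0.081

0.081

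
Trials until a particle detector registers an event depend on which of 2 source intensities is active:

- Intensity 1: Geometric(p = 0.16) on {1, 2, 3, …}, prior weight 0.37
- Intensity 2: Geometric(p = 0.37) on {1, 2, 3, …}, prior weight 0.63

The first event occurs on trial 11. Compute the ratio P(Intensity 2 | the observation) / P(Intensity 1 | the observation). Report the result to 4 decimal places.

0.2217

Posterior odds = (P(Z=i) f_i(x)) / (P(Z=j) f_j(x)); the normalising sum cancels.
Evaluate each component's likelihood at the observed value:
  L_1 = 0.16·(1−0.16)^10 = 0.16·0.174901 = 0.0279842
  L_2 = 0.37·(1−0.37)^10 = 0.37·0.0098493 = 0.00364424
0.00229587 / 0.0103542 ≈ 0.2217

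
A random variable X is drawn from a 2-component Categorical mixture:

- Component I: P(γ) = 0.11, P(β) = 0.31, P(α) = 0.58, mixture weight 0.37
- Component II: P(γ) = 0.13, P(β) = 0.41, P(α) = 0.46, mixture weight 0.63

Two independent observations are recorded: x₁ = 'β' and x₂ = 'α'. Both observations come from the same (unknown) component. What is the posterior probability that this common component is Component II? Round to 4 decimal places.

Posterior ∝ prior × likelihood, so P(k | x) ∝ w_k f_k(x); normalise over all components.
Since both observations come from the same component, the likelihood for component k is f_k(x₁)·f_k(x₂).
  p_I = [P(β | comp) = 0.31] × [0.58] = 0.1798
  p_II = [P(β | comp) = 0.41] × [0.46] = 0.1886
Unnormalised posteriors:
  w_I·p_I = 0.37 × 0.1798 = 0.066526
  w_II·p_II = 0.63 × 0.1886 = 0.118818
Sum: 0.066526 + 0.118818 = 0.185344
Responsibility of Component II: 0.118818 / 0.185344 ≈ 0.6411

0.6411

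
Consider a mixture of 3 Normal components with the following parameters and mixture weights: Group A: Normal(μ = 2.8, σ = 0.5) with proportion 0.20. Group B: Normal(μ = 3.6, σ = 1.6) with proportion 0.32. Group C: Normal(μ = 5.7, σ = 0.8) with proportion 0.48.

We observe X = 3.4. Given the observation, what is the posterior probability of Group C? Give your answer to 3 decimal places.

Posterior ∝ prior × likelihood, so P(k | x) ∝ π_k f_k(x); normalise over all components.
Normal densities:
  p_A = (1/(0.5·√(2π)))·exp(−(3.4−2.8)²/(2·0.5²)) = 0.797885·exp(-0.72000) = 0.388372
  p_B = (1/(1.6·√(2π)))·exp(−(3.4−3.6)²/(2·1.6²)) = 0.249339·exp(-0.00781) = 0.247399
  p_C = (1/(0.8·√(2π)))·exp(−(3.4−5.7)²/(2·0.8²)) = 0.498678·exp(-4.13281) = 0.00799765
Prior × likelihood for each component:
  π_A·p_A = 0.20 × 0.388372 = 0.0776744
  π_B·p_B = 0.32 × 0.247399 = 0.0791675
  π_C·p_C = 0.48 × 0.00799765 = 0.00383887
Evidence: 0.0776744 + 0.0791675 + 0.00383887 = 0.160681
So the posterior for Group C is 0.00383887 / 0.160681 ≈ 0.024.

0.024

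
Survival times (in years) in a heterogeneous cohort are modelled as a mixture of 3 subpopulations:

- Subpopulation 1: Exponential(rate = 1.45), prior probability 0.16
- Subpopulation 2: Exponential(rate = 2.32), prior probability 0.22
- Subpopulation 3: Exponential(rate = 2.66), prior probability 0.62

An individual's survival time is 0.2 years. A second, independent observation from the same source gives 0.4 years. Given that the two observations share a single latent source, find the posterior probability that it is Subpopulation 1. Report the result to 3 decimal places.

Posterior ∝ prior × likelihood, so P(k | x) ∝ π_k f_k(x); normalise over all components.
Since both observations come from the same component, the likelihood for component k is f_k(x₁)·f_k(x₂).
  L_1 = [1.45·e^(−1.45·0.2) = 1.45·e^(−0.2900) = 1.08498] × [0.811853] = 0.880846
  L_2 = [2.32·e^(−2.32·0.2) = 2.32·e^(−0.4640) = 1.45873] × [0.917197] = 1.33794
  L_3 = [2.66·e^(−2.66·0.2) = 2.66·e^(−0.5320) = 1.56256] × [0.917894] = 1.43426
Prior × likelihood for each component:
  π_1·L_1 = 0.16 × 0.880846 = 0.140935
  π_2·L_2 = 0.22 × 1.33794 = 0.294348
  π_3·L_3 = 0.62 × 1.43426 = 0.889244
Sum: 0.140935 + 0.294348 + 0.889244 = 1.32453
So the posterior for Subpopulation 1 is 0.140935 / 1.32453 ≈ 0.106.

0.106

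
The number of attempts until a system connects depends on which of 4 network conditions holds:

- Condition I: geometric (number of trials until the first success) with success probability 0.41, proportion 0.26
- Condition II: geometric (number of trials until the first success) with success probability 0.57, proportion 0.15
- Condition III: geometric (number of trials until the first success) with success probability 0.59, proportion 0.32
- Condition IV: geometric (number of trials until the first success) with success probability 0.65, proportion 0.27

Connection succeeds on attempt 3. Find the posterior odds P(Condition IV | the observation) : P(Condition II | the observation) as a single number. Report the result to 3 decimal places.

The posterior odds equal the prior odds times the likelihood ratio: (w_i/w_j)·(f_i(x)/f_j(x)).
Evaluate each component's likelihood at the observed value:
  p_I = 0.41·(1−0.41)^2 = 0.41·0.3481 = 0.142721
  p_II = 0.57·(1−0.57)^2 = 0.57·0.1849 = 0.105393
  p_III = 0.59·(1−0.59)^2 = 0.59·0.1681 = 0.099179
  p_IV = 0.65·(1−0.65)^2 = 0.65·0.1225 = 0.079625
Odds = (0.27/0.15) × (0.079625/0.105393) = 1.8 × 0.755506 ≈ 1.360

1.360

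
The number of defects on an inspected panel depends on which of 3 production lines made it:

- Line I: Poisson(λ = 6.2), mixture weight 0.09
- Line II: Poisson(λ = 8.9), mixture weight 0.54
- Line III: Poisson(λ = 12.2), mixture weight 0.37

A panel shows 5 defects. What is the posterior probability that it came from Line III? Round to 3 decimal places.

0.080

By Bayes' theorem, P(k | x) = π_k f_k(x) / Σ_j π_j f_j(x).
Component likelihoods at x = 5 defects:
  f_I = 0.154936
  f_II = 0.063467
  f_III = 0.0113299
Unnormalised posteriors:
  π_I·f_I = 0.09 × 0.154936 = 0.0139442
  π_II·f_II = 0.54 × 0.063467 = 0.0342722
  π_III·f_III = 0.37 × 0.0113299 = 0.00419205
Sum: 0.0139442 + 0.0342722 + 0.00419205 = 0.0524084
Responsibility of Line III: 0.00419205 / 0.0524084 ≈ 0.080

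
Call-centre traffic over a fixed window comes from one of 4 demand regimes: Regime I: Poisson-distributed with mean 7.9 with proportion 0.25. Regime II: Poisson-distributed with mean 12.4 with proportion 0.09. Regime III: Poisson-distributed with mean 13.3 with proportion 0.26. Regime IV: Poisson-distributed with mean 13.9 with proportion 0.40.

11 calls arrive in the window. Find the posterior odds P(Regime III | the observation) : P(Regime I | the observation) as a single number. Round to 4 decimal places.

1.4465

Since P(k|x) ∝ π_k f_k(x), the posterior odds are π_i f_i(x) / (π_j f_j(x)).
Poisson probabilities:
  p_I = 0.069473
  p_II = 0.109959
  p_III = 0.0966264
  p_IV = 0.0861616
Odds = (0.26/0.25) × (0.0966264/0.069473) = 1.04 × 1.39085 ≈ 1.4465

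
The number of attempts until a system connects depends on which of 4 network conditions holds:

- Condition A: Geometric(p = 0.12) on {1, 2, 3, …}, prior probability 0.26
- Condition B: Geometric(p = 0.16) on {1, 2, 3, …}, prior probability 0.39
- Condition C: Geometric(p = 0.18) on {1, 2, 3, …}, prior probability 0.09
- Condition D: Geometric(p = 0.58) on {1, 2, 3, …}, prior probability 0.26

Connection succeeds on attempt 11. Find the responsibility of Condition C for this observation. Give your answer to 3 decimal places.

0.102

Apply Bayes' rule: the posterior for each component is proportional to its prior times its likelihood at x.
Evaluate each component's likelihood at the observed value:
  f_A = 0.12·(1−0.12)^10 = 0.12·0.278501 = 0.0334201
  f_B = 0.16·(1−0.16)^10 = 0.16·0.174901 = 0.0279842
  f_C = 0.18·(1−0.18)^10 = 0.18·0.137448 = 0.0247406
  f_D = 0.58·(1−0.58)^10 = 0.58·0.000170802 = 9.90651e-05
Unnormalised posteriors:
  π_A·f_A = 0.26 × 0.0334201 = 0.00868923
  π_B·f_B = 0.39 × 0.0279842 = 0.0109138
  π_C·f_C = 0.09 × 0.0247406 = 0.00222666
  π_D·f_D = 0.26 × 9.90651e-05 = 2.57569e-05
Normaliser: 0.00868923 + 0.0109138 + 0.00222666 + 2.57569e-05 = 0.0218555
P(Condition C | 11) ≈ 0.102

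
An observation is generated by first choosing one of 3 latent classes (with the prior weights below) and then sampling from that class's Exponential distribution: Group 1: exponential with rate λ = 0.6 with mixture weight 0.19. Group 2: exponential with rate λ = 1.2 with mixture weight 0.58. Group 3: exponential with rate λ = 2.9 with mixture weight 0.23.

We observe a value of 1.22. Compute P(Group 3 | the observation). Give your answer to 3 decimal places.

The responsibility of component k is P(Z=k) f_k(x) divided by Σ_j P(Z=j) f_j(x).
Evaluate each component's likelihood at the observed value:
  p_1 = 0.6·e^(−0.6·1.22) = 0.6·e^(−0.7320) = 0.288568
  p_2 = 1.2·e^(−1.2·1.22) = 1.2·e^(−1.4640) = 0.277571
  p_3 = 2.9·e^(−2.9·1.22) = 2.9·e^(−3.5380) = 0.0843071
Multiply by the mixture weights:
  P(Z=1)·p_1 = 0.19 × 0.288568 = 0.0548279
  P(Z=2)·p_2 = 0.58 × 0.277571 = 0.160991
  P(Z=3)·p_3 = 0.23 × 0.0843071 = 0.0193906
Denominator: 0.0548279 + 0.160991 + 0.0193906 = 0.23521
P(Group 3 | 1.22) ≈ 0.082

0.082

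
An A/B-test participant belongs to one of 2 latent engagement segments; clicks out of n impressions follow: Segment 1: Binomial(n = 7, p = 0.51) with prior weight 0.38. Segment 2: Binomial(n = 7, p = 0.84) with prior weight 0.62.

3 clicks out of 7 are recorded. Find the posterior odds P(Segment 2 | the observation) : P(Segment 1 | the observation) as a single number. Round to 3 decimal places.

0.083

Only the two components matter; the odds are (P(Z=i) f_i(x)) / (P(Z=j) f_j(x)).
Binomial probabilities:
  L_1 = C(7,3)·0.51^3·0.49^4 = 35·0.132651·0.057648 = 0.267647
  L_2 = C(7,3)·0.84^3·0.16^4 = 35·0.592704·0.00065536 = 0.0135952
Posterior odds = (P(Z=2)·L_2) / (P(Z=1)·L_1) = (0.62·0.0135952) / (0.38·0.267647) = 0.00842903 / 0.101706 ≈ 0.083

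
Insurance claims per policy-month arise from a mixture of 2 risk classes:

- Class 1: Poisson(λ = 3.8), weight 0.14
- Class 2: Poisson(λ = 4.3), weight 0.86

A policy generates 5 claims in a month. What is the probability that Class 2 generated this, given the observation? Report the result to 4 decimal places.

0.8736

The responsibility of component k is w_k f_k(x) divided by Σ_j w_j f_j(x).
Poisson probabilities:
  L_1 = 0.147713
  L_2 = 0.166224
Weight by the priors:
  w_1·L_1 = 0.14 × 0.147713 = 0.0206798
  w_2·L_2 = 0.86 × 0.166224 = 0.142953
Normaliser: 0.0206798 + 0.142953 = 0.163633
So the posterior for Class 2 is 0.142953 / 0.163633 ≈ 0.8736.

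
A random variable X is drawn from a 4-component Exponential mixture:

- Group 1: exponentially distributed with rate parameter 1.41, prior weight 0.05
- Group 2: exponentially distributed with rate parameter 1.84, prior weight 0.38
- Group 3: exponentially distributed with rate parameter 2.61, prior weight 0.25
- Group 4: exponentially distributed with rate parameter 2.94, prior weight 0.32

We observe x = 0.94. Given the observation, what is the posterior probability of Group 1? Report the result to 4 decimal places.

P(component k | x) = w_k·f_k(x) / marginal(x), where marginal(x) = Σ_j w_j·f_j(x).
Component likelihoods at x = 0.94:
  f_1 = 1.41·e^(−1.41·0.94) = 1.41·e^(−1.3254) = 0.374632
  f_2 = 1.84·e^(−1.84·0.94) = 1.84·e^(−1.7296) = 0.326334
  f_3 = 2.61·e^(−2.61·0.94) = 2.61·e^(−2.4534) = 0.224462
  f_4 = 2.94·e^(−2.94·0.94) = 2.94·e^(−2.7636) = 0.185409
Multiply by the mixture weights:
  w_1·f_1 = 0.05 × 0.374632 = 0.0187316
  w_2·f_2 = 0.38 × 0.326334 = 0.124007
  w_3·f_3 = 0.25 × 0.224462 = 0.0561154
  w_4·f_4 = 0.32 × 0.185409 = 0.0593309
Evidence: 0.0187316 + 0.124007 + 0.0561154 + 0.0593309 = 0.258185
P(Group 1 | 0.94) = 0.0187316 / 0.258185 ≈ 0.0726

0.0726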